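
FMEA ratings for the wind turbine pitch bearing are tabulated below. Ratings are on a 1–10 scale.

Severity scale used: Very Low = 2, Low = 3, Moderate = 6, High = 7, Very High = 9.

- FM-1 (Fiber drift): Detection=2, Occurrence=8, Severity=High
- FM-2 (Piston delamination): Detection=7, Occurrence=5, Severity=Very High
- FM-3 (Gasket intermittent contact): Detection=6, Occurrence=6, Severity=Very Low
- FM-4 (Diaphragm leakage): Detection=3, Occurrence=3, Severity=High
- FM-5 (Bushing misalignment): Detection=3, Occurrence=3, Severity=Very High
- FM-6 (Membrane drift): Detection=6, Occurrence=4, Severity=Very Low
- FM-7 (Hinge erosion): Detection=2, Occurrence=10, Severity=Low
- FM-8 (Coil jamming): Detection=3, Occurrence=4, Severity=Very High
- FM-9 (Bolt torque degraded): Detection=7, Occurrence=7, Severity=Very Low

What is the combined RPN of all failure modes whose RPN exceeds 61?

RPN = Severity × Occurrence × Detection:
  FM-1: 7 × 8 × 2 = 112
  FM-2: 9 × 5 × 7 = 315
  FM-3: 2 × 6 × 6 = 72
  FM-4: 7 × 3 × 3 = 63
  FM-5: 9 × 3 × 3 = 81
  FM-6: 2 × 4 × 6 = 48
  FM-7: 3 × 10 × 2 = 60
  FM-8: 9 × 4 × 3 = 108
  FM-9: 2 × 7 × 7 = 98
RPN > 61: FM-1 (112), FM-2 (315), FM-3 (72), FM-4 (63), FM-5 (81), FM-8 (108), FM-9 (98).
Sum: 112 + 315 + 72 + 63 + 81 + 108 + 98 = 849.

849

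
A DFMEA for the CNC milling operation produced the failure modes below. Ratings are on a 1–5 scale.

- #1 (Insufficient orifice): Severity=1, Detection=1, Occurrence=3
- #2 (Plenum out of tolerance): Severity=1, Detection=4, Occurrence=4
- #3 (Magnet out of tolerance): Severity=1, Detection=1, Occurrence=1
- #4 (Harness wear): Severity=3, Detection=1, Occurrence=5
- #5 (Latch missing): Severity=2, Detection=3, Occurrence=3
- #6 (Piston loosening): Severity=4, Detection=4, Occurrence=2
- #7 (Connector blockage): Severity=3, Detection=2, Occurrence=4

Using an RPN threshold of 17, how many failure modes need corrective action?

3

RPN = Severity × Occurrence × Detection:
  #1: 1 × 3 × 1 = 3
  #2: 1 × 4 × 4 = 16
  #3: 1 × 1 × 1 = 1
  #4: 3 × 5 × 1 = 15
  #5: 2 × 3 × 3 = 18
  #6: 4 × 2 × 4 = 32
  #7: 3 × 4 × 2 = 24
Modes with RPN ≥ 17: #5 (18), #6 (32), #7 (24) → 3.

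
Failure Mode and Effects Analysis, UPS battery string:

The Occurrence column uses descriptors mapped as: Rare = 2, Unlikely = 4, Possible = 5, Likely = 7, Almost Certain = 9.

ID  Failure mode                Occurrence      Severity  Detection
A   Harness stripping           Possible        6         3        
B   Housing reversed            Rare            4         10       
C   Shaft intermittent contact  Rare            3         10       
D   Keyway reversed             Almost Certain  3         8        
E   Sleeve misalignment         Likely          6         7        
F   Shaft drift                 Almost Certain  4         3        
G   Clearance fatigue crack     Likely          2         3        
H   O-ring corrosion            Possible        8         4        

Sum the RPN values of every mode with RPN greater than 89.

868

RPN = Severity × Occurrence × Detection:
  A: 6 × 5 × 3 = 90
  B: 4 × 2 × 10 = 80
  C: 3 × 2 × 10 = 60
  D: 3 × 9 × 8 = 216
  E: 6 × 7 × 7 = 294
  F: 4 × 9 × 3 = 108
  G: 2 × 7 × 3 = 42
  H: 8 × 5 × 4 = 160
RPN > 89: A (90), D (216), E (294), F (108), H (160).
Sum: 90 + 216 + 294 + 108 + 160 = 868.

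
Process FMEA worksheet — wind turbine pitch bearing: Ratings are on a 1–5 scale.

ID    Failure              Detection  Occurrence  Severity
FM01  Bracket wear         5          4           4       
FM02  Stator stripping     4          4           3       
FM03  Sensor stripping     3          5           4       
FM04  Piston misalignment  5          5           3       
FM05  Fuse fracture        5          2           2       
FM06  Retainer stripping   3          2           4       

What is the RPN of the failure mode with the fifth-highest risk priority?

24

RPN = Severity × Occurrence × Detection:
  FM01: 4 × 4 × 5 = 80
  FM02: 3 × 4 × 4 = 48
  FM03: 4 × 5 × 3 = 60
  FM04: 3 × 5 × 5 = 75
  FM05: 2 × 2 × 5 = 20
  FM06: 4 × 2 × 3 = 24
Sorted descending: 80, 75, 60, 48, 24, 20.
The fifth-highest RPN is 24 (FM06).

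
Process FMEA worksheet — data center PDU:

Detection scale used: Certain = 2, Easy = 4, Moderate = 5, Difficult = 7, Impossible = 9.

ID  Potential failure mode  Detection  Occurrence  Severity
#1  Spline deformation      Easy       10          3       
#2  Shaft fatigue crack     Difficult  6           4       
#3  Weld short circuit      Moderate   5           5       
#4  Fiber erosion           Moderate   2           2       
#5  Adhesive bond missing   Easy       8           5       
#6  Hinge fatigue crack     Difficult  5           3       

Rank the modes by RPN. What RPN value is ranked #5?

RPN = Severity × Occurrence × Detection:
  #1: 3 × 10 × 4 = 120
  #2: 4 × 6 × 7 = 168
  #3: 5 × 5 × 5 = 125
  #4: 2 × 2 × 5 = 20
  #5: 5 × 8 × 4 = 160
  #6: 3 × 5 × 7 = 105
Sorted descending: 168, 160, 125, 120, 105, 20.
The fifth-highest RPN is 105 (#6).

105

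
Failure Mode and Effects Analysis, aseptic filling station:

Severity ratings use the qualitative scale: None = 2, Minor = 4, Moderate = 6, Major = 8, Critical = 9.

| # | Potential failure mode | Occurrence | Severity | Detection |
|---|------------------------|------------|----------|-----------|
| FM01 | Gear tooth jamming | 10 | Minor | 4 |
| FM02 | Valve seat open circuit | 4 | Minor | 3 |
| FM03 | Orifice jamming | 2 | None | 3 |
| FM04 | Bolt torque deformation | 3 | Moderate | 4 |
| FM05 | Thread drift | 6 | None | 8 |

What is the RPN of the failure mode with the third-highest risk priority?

72

RPN = Severity × Occurrence × Detection:
  FM01: 4 × 10 × 4 = 160
  FM02: 4 × 4 × 3 = 48
  FM03: 2 × 2 × 3 = 12
  FM04: 6 × 3 × 4 = 72
  FM05: 2 × 6 × 8 = 96
Sorted descending: 160, 96, 72, 48, 12.
The third-highest RPN is 72 (FM04).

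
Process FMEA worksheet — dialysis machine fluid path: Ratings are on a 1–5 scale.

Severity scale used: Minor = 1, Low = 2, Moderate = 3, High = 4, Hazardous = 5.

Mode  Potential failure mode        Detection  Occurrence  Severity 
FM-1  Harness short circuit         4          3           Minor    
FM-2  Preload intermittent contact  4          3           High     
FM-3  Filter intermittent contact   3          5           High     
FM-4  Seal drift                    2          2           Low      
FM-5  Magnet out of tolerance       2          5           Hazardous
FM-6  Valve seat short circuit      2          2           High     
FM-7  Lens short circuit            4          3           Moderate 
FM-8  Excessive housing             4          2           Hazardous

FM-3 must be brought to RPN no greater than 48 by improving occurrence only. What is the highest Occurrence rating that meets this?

FM-3: S=4, O=5, D=3 → current RPN = 60.
Fixed product = 12. Need 12 × O ≤ 48, so O ≤ 48/12 = 4.00.
Maximum integer Occurrence rating = 4 (gives RPN 48; O=5 would give 60 > 48).

4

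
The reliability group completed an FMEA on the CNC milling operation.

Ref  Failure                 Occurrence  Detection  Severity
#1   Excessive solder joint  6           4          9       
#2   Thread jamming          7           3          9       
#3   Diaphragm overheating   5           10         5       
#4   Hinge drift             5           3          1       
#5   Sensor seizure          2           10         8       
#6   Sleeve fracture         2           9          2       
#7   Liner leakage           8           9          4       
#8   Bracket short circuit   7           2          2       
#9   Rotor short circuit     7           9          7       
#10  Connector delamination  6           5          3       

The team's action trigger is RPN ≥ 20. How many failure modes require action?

RPN = Severity × Occurrence × Detection:
  #1: 9 × 6 × 4 = 216
  #2: 9 × 7 × 3 = 189
  #3: 5 × 5 × 10 = 250
  #4: 1 × 5 × 3 = 15
  #5: 8 × 2 × 10 = 160
  #6: 2 × 2 × 9 = 36
  #7: 4 × 8 × 9 = 288
  #8: 2 × 7 × 2 = 28
  #9: 7 × 7 × 9 = 441
  #10: 3 × 6 × 5 = 90
Modes with RPN ≥ 20: #1 (216), #2 (189), #3 (250), #5 (160), #6 (36), #7 (288), #8 (28), #9 (441), #10 (90) → 9.

9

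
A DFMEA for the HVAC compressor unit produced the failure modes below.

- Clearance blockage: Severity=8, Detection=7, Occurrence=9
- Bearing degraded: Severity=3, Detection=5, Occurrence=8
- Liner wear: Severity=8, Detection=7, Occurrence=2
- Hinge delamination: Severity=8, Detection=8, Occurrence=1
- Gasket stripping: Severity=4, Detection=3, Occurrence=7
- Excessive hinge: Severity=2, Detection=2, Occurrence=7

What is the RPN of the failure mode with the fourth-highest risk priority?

RPN = Severity × Occurrence × Detection:
  Clearance blockage: 8 × 9 × 7 = 504
  Bearing degraded: 3 × 8 × 5 = 120
  Liner wear: 8 × 2 × 7 = 112
  Hinge delamination: 8 × 1 × 8 = 64
  Gasket stripping: 4 × 7 × 3 = 84
  Excessive hinge: 2 × 7 × 2 = 28
Sorted descending: 504, 120, 112, 84, 64, 28.
The fourth-highest RPN is 84 (Gasket stripping).

84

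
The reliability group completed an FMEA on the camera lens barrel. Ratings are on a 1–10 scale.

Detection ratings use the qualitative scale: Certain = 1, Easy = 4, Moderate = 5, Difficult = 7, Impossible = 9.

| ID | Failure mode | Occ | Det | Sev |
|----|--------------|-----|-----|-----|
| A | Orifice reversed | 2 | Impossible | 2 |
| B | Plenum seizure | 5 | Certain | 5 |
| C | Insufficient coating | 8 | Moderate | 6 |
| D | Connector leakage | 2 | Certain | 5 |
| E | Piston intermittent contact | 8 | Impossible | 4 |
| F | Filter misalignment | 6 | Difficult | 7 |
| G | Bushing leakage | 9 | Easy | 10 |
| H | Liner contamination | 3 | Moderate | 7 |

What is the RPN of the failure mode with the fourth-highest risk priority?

RPN = Severity × Occurrence × Detection:
  A: 2 × 2 × 9 = 36
  B: 5 × 5 × 1 = 25
  C: 6 × 8 × 5 = 240
  D: 5 × 2 × 1 = 10
  E: 4 × 8 × 9 = 288
  F: 7 × 6 × 7 = 294
  G: 10 × 9 × 4 = 360
  H: 7 × 3 × 5 = 105
Sorted descending: 360, 294, 288, 240, 105, 36, 25, 10.
The fourth-highest RPN is 240 (C).

240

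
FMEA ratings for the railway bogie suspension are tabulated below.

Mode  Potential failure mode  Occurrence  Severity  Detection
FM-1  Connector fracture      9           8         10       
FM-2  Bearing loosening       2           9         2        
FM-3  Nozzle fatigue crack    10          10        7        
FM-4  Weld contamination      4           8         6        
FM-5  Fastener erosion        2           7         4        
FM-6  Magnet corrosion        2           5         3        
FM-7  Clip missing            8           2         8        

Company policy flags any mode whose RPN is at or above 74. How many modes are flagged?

RPN = Severity × Occurrence × Detection:
  FM-1: 8 × 9 × 10 = 720
  FM-2: 9 × 2 × 2 = 36
  FM-3: 10 × 10 × 7 = 700
  FM-4: 8 × 4 × 6 = 192
  FM-5: 7 × 2 × 4 = 56
  FM-6: 5 × 2 × 3 = 30
  FM-7: 2 × 8 × 8 = 128
Modes with RPN ≥ 74: FM-1 (720), FM-3 (700), FM-4 (192), FM-7 (128) → 4.

4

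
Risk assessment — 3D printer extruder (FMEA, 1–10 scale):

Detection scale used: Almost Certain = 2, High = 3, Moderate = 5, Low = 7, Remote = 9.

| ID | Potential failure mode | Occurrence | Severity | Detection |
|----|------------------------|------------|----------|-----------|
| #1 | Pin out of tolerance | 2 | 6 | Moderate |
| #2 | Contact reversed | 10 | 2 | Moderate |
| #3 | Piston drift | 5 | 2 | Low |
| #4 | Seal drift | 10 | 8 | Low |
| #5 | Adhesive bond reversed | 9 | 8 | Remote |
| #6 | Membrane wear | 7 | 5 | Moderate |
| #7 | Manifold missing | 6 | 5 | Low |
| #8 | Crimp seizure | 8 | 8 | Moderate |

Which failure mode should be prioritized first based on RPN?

#5

RPN = Severity × Occurrence × Detection:
  #1: 6 × 2 × 5 = 60
  #2: 2 × 10 × 5 = 100
  #3: 2 × 5 × 7 = 70
  #4: 8 × 10 × 7 = 560
  #5: 8 × 9 × 9 = 648
  #6: 5 × 7 × 5 = 175
  #7: 5 × 6 × 7 = 210
  #8: 8 × 8 × 5 = 320
Highest RPN is 648 → #5.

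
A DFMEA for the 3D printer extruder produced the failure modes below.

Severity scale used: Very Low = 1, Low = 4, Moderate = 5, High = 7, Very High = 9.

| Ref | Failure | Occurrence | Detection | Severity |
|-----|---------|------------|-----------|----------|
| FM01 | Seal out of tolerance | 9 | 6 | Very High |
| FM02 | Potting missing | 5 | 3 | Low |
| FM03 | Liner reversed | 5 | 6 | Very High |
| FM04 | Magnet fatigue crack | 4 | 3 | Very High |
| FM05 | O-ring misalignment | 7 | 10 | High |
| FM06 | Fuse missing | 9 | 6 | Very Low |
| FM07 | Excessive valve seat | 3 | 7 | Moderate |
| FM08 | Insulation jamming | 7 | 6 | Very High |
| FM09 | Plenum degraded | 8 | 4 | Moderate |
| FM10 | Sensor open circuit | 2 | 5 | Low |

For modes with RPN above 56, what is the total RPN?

RPN = Severity × Occurrence × Detection:
  FM01: 9 × 9 × 6 = 486
  FM02: 4 × 5 × 3 = 60
  FM03: 9 × 5 × 6 = 270
  FM04: 9 × 4 × 3 = 108
  FM05: 7 × 7 × 10 = 490
  FM06: 1 × 9 × 6 = 54
  FM07: 5 × 3 × 7 = 105
  FM08: 9 × 7 × 6 = 378
  FM09: 5 × 8 × 4 = 160
  FM10: 4 × 2 × 5 = 40
RPN > 56: FM01 (486), FM02 (60), FM03 (270), FM04 (108), FM05 (490), FM07 (105), FM08 (378), FM09 (160).
Sum: 486 + 60 + 270 + 108 + 490 + 105 + 378 + 160 = 2057.

2057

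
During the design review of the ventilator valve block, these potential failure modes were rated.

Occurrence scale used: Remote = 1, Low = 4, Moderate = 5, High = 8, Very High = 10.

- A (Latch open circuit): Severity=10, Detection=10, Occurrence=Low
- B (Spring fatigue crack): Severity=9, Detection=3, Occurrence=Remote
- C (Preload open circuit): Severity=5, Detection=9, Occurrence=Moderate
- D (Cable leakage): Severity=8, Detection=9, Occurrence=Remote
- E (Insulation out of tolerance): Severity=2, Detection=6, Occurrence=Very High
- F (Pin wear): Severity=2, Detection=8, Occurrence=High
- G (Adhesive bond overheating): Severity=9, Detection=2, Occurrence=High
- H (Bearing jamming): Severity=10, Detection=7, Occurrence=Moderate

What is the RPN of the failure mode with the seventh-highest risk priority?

72

RPN = Severity × Occurrence × Detection:
  A: 10 × 4 × 10 = 400
  B: 9 × 1 × 3 = 27
  C: 5 × 5 × 9 = 225
  D: 8 × 1 × 9 = 72
  E: 2 × 10 × 6 = 120
  F: 2 × 8 × 8 = 128
  G: 9 × 8 × 2 = 144
  H: 10 × 5 × 7 = 350
Sorted descending: 400, 350, 225, 144, 128, 120, 72, 27.
The seventh-highest RPN is 72 (D).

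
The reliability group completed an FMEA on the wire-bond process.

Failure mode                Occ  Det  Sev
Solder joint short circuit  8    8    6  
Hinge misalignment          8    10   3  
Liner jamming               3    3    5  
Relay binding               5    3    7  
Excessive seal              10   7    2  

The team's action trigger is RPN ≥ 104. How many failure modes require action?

4

RPN = Severity × Occurrence × Detection:
  Solder joint short circuit: 6 × 8 × 8 = 384
  Hinge misalignment: 3 × 8 × 10 = 240
  Liner jamming: 5 × 3 × 3 = 45
  Relay binding: 7 × 5 × 3 = 105
  Excessive seal: 2 × 10 × 7 = 140
Modes with RPN ≥ 104: Solder joint short circuit (384), Hinge misalignment (240), Relay binding (105), Excessive seal (140) → 4.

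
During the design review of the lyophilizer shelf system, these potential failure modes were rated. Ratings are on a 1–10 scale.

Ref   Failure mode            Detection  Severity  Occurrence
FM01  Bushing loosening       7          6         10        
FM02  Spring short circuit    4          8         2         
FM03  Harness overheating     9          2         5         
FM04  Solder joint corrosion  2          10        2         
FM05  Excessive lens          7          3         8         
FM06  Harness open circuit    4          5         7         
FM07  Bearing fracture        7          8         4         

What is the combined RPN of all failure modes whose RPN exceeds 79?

RPN = Severity × Occurrence × Detection:
  FM01: 6 × 10 × 7 = 420
  FM02: 8 × 2 × 4 = 64
  FM03: 2 × 5 × 9 = 90
  FM04: 10 × 2 × 2 = 40
  FM05: 3 × 8 × 7 = 168
  FM06: 5 × 7 × 4 = 140
  FM07: 8 × 4 × 7 = 224
RPN > 79: FM01 (420), FM03 (90), FM05 (168), FM06 (140), FM07 (224).
Sum: 420 + 90 + 168 + 140 + 224 = 1042.

1042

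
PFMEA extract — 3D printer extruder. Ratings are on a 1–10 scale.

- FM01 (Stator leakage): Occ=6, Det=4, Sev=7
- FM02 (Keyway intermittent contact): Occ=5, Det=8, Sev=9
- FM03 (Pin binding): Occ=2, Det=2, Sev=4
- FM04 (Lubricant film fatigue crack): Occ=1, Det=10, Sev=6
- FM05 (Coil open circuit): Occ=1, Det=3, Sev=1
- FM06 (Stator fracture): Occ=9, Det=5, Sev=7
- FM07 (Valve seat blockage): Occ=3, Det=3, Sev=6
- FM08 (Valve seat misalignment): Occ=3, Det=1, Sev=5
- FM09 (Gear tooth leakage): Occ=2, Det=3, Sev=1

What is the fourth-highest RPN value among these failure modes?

RPN = Severity × Occurrence × Detection:
  FM01: 7 × 6 × 4 = 168
  FM02: 9 × 5 × 8 = 360
  FM03: 4 × 2 × 2 = 16
  FM04: 6 × 1 × 10 = 60
  FM05: 1 × 1 × 3 = 3
  FM06: 7 × 9 × 5 = 315
  FM07: 6 × 3 × 3 = 54
  FM08: 5 × 3 × 1 = 15
  FM09: 1 × 2 × 3 = 6
Sorted descending: 360, 315, 168, 60, 54, 16, 15, 6, 3.
The fourth-highest RPN is 60 (FM04).

60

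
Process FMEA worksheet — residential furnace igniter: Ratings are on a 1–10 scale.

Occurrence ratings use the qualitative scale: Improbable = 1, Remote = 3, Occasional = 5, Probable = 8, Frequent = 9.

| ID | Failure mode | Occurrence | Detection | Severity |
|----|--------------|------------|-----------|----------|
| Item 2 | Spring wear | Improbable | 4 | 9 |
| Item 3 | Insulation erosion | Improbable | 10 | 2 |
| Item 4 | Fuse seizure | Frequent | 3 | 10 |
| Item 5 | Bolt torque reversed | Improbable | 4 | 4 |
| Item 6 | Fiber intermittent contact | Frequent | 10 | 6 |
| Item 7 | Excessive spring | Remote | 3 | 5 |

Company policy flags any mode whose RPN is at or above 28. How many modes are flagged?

RPN = Severity × Occurrence × Detection:
  Item 2: 9 × 1 × 4 = 36
  Item 3: 2 × 1 × 10 = 20
  Item 4: 10 × 9 × 3 = 270
  Item 5: 4 × 1 × 4 = 16
  Item 6: 6 × 9 × 10 = 540
  Item 7: 5 × 3 × 3 = 45
Modes with RPN ≥ 28: Item 2 (36), Item 4 (270), Item 6 (540), Item 7 (45) → 4.

4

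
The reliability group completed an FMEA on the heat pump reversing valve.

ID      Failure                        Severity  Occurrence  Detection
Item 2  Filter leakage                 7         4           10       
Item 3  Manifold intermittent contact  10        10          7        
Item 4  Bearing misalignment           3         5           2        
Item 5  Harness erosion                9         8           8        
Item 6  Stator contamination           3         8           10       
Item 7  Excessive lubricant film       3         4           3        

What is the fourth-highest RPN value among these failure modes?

RPN = Severity × Occurrence × Detection:
  Item 2: 7 × 4 × 10 = 280
  Item 3: 10 × 10 × 7 = 700
  Item 4: 3 × 5 × 2 = 30
  Item 5: 9 × 8 × 8 = 576
  Item 6: 3 × 8 × 10 = 240
  Item 7: 3 × 4 × 3 = 36
Sorted descending: 700, 576, 280, 240, 36, 30.
The fourth-highest RPN is 240 (Item 6).

240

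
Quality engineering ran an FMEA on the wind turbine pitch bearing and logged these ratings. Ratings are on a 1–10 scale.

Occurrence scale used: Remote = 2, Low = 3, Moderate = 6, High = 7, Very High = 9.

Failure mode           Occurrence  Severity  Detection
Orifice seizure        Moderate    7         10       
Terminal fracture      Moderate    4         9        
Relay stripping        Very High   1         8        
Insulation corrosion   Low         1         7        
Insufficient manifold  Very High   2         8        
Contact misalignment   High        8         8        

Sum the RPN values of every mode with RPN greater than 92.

1228

RPN = Severity × Occurrence × Detection:
  Orifice seizure: 7 × 6 × 10 = 420
  Terminal fracture: 4 × 6 × 9 = 216
  Relay stripping: 1 × 9 × 8 = 72
  Insulation corrosion: 1 × 3 × 7 = 21
  Insufficient manifold: 2 × 9 × 8 = 144
  Contact misalignment: 8 × 7 × 8 = 448
RPN > 92: Orifice seizure (420), Terminal fracture (216), Insufficient manifold (144), Contact misalignment (448).
Sum: 420 + 216 + 144 + 448 = 1228.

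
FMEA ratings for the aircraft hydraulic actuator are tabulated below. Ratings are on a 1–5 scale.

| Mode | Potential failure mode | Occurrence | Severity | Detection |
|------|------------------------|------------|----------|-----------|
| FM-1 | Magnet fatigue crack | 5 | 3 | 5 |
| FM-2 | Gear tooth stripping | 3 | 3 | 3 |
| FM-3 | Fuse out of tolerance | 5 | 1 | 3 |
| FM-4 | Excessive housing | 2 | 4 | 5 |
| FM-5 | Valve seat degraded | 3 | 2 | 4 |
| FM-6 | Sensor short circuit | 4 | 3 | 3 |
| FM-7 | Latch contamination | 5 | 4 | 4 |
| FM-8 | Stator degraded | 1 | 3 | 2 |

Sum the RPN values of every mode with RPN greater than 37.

195

RPN = Severity × Occurrence × Detection:
  FM-1: 3 × 5 × 5 = 75
  FM-2: 3 × 3 × 3 = 27
  FM-3: 1 × 5 × 3 = 15
  FM-4: 4 × 2 × 5 = 40
  FM-5: 2 × 3 × 4 = 24
  FM-6: 3 × 4 × 3 = 36
  FM-7: 4 × 5 × 4 = 80
  FM-8: 3 × 1 × 2 = 6
RPN > 37: FM-1 (75), FM-4 (40), FM-7 (80).
Sum: 75 + 40 + 80 = 195.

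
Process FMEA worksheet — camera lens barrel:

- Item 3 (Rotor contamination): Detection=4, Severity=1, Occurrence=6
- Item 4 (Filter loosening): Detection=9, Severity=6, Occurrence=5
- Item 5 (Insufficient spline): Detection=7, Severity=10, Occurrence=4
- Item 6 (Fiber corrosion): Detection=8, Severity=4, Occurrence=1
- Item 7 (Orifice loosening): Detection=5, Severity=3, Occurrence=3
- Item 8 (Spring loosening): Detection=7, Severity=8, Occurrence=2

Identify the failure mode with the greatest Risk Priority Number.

RPN = Severity × Occurrence × Detection:
  Item 3: 1 × 6 × 4 = 24
  Item 4: 6 × 5 × 9 = 270
  Item 5: 10 × 4 × 7 = 280
  Item 6: 4 × 1 × 8 = 32
  Item 7: 3 × 3 × 5 = 45
  Item 8: 8 × 2 × 7 = 112
Highest RPN is 280 → Item 5.

Item 5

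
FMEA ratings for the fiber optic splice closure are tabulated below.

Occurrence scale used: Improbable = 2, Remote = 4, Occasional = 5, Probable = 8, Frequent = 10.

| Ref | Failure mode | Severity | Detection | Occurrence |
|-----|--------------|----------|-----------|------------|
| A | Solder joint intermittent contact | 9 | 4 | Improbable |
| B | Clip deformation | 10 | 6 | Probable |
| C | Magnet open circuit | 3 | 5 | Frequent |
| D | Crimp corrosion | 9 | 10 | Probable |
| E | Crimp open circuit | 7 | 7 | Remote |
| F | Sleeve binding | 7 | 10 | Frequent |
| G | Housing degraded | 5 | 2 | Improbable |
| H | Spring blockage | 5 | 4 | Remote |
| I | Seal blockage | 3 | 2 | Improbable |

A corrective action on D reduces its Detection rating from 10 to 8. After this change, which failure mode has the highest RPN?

F

RPN = Severity × Occurrence × Detection:
  A: 9 × 2 × 4 = 72
  B: 10 × 8 × 6 = 480
  C: 3 × 10 × 5 = 150
  D: 9 × 8 × 10 = 720
  E: 7 × 4 × 7 = 196
  F: 7 × 10 × 10 = 700
  G: 5 × 2 × 2 = 20
  H: 5 × 4 × 4 = 80
  I: 3 × 2 × 2 = 12
After action: D → 9 × 8 × 8 = 576.
Revised RPNs: F=700, D=576, B=480, E=196, C=150, H=80, A=72, G=20, I=12.
Highest is now F (700).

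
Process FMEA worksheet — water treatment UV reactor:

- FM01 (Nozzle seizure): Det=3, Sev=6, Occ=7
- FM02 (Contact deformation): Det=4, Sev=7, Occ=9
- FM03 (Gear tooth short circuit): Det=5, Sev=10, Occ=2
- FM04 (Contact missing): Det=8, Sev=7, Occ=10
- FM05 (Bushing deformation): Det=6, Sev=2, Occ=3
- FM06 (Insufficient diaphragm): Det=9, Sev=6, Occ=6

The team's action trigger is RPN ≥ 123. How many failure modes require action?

RPN = Severity × Occurrence × Detection:
  FM01: 6 × 7 × 3 = 126
  FM02: 7 × 9 × 4 = 252
  FM03: 10 × 2 × 5 = 100
  FM04: 7 × 10 × 8 = 560
  FM05: 2 × 3 × 6 = 36
  FM06: 6 × 6 × 9 = 324
Modes with RPN ≥ 123: FM01 (126), FM02 (252), FM04 (560), FM06 (324) → 4.

4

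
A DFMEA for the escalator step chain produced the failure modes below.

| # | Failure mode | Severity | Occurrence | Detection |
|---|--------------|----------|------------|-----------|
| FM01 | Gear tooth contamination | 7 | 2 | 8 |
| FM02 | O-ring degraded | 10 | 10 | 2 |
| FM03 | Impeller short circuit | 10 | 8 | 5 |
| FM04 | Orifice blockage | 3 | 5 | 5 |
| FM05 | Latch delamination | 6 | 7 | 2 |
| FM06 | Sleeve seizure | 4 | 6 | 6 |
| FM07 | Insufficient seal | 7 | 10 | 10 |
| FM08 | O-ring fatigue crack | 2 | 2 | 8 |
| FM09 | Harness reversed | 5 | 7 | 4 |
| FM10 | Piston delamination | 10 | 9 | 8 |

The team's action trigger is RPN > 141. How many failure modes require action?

RPN = Severity × Occurrence × Detection:
  FM01: 7 × 2 × 8 = 112
  FM02: 10 × 10 × 2 = 200
  FM03: 10 × 8 × 5 = 400
  FM04: 3 × 5 × 5 = 75
  FM05: 6 × 7 × 2 = 84
  FM06: 4 × 6 × 6 = 144
  FM07: 7 × 10 × 10 = 700
  FM08: 2 × 2 × 8 = 32
  FM09: 5 × 7 × 4 = 140
  FM10: 10 × 9 × 8 = 720
Modes with RPN > 141: FM02 (200), FM03 (400), FM06 (144), FM07 (700), FM10 (720) → 5.

5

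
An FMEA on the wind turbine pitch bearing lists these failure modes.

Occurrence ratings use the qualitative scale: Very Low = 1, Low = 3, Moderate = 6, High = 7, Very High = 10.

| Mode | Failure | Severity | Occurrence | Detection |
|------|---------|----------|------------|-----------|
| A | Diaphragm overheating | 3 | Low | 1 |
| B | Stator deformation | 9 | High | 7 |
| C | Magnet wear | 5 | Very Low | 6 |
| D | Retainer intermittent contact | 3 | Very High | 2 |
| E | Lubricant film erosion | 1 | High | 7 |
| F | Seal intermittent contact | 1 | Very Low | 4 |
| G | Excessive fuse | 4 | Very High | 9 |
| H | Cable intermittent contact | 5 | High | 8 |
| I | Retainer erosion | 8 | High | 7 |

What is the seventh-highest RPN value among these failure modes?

RPN = Severity × Occurrence × Detection:
  A: 3 × 3 × 1 = 9
  B: 9 × 7 × 7 = 441
  C: 5 × 1 × 6 = 30
  D: 3 × 10 × 2 = 60
  E: 1 × 7 × 7 = 49
  F: 1 × 1 × 4 = 4
  G: 4 × 10 × 9 = 360
  H: 5 × 7 × 8 = 280
  I: 8 × 7 × 7 = 392
Sorted descending: 441, 392, 360, 280, 60, 49, 30, 9, 4.
The seventh-highest RPN is 30 (C).

30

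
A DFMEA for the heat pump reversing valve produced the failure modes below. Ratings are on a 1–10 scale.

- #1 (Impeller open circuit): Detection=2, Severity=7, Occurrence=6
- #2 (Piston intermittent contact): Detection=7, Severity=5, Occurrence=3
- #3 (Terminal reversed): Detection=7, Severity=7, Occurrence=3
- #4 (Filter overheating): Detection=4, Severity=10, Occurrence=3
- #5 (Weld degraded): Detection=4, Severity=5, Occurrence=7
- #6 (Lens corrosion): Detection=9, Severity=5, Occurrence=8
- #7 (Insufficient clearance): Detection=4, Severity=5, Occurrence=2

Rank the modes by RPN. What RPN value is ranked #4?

120

RPN = Severity × Occurrence × Detection:
  #1: 7 × 6 × 2 = 84
  #2: 5 × 3 × 7 = 105
  #3: 7 × 3 × 7 = 147
  #4: 10 × 3 × 4 = 120
  #5: 5 × 7 × 4 = 140
  #6: 5 × 8 × 9 = 360
  #7: 5 × 2 × 4 = 40
Sorted descending: 360, 147, 140, 120, 105, 84, 40.
The fourth-highest RPN is 120 (#4).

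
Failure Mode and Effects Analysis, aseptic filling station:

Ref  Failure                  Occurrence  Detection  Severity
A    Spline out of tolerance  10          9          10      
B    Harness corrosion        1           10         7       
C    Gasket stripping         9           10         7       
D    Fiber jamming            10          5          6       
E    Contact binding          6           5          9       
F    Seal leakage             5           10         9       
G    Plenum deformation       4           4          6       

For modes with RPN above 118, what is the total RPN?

RPN = Severity × Occurrence × Detection:
  A: 10 × 10 × 9 = 900
  B: 7 × 1 × 10 = 70
  C: 7 × 9 × 10 = 630
  D: 6 × 10 × 5 = 300
  E: 9 × 6 × 5 = 270
  F: 9 × 5 × 10 = 450
  G: 6 × 4 × 4 = 96
RPN > 118: A (900), C (630), D (300), E (270), F (450).
Sum: 900 + 630 + 300 + 270 + 450 = 2550.

2550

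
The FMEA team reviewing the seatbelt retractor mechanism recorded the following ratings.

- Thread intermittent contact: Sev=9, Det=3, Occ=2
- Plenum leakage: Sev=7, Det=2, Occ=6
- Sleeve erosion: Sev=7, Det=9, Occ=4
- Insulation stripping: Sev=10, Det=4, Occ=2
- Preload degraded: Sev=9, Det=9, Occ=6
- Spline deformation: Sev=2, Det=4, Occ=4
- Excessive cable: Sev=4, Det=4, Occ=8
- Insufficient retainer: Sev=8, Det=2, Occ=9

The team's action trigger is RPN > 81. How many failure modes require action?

5

RPN = Severity × Occurrence × Detection:
  Thread intermittent contact: 9 × 2 × 3 = 54
  Plenum leakage: 7 × 6 × 2 = 84
  Sleeve erosion: 7 × 4 × 9 = 252
  Insulation stripping: 10 × 2 × 4 = 80
  Preload degraded: 9 × 6 × 9 = 486
  Spline deformation: 2 × 4 × 4 = 32
  Excessive cable: 4 × 8 × 4 = 128
  Insufficient retainer: 8 × 9 × 2 = 144
Modes with RPN > 81: Plenum leakage (84), Sleeve erosion (252), Preload degraded (486), Excessive cable (128), Insufficient retainer (144) → 5.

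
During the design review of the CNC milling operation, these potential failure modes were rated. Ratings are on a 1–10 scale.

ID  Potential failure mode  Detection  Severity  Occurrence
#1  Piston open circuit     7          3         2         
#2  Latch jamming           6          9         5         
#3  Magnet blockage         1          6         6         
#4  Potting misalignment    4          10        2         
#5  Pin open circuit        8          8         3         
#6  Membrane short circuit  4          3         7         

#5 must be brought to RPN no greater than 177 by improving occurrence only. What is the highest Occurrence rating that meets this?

2

#5: S=8, O=3, D=8 → current RPN = 192.
Fixed product = 64. Need 64 × O ≤ 177, so O ≤ 177/64 = 2.77.
Maximum integer Occurrence rating = 2 (gives RPN 128; O=3 would give 192 > 177).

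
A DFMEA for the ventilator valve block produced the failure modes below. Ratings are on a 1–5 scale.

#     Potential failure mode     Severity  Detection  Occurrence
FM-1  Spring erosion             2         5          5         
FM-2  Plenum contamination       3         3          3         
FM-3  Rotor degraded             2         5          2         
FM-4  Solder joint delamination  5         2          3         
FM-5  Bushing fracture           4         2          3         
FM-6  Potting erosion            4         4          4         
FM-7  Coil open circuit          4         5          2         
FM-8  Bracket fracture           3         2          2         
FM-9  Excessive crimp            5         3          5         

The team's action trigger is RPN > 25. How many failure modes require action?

6

RPN = Severity × Occurrence × Detection:
  FM-1: 2 × 5 × 5 = 50
  FM-2: 3 × 3 × 3 = 27
  FM-3: 2 × 2 × 5 = 20
  FM-4: 5 × 3 × 2 = 30
  FM-5: 4 × 3 × 2 = 24
  FM-6: 4 × 4 × 4 = 64
  FM-7: 4 × 2 × 5 = 40
  FM-8: 3 × 2 × 2 = 12
  FM-9: 5 × 5 × 3 = 75
Modes with RPN > 25: FM-1 (50), FM-2 (27), FM-4 (30), FM-6 (64), FM-7 (40), FM-9 (75) → 6.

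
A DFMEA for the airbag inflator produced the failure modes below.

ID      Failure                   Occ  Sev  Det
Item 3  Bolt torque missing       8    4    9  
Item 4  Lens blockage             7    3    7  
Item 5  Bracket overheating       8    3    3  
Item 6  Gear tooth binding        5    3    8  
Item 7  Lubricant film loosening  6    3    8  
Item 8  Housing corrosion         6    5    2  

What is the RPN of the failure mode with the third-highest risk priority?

RPN = Severity × Occurrence × Detection:
  Item 3: 4 × 8 × 9 = 288
  Item 4: 3 × 7 × 7 = 147
  Item 5: 3 × 8 × 3 = 72
  Item 6: 3 × 5 × 8 = 120
  Item 7: 3 × 6 × 8 = 144
  Item 8: 5 × 6 × 2 = 60
Sorted descending: 288, 147, 144, 120, 72, 60.
The third-highest RPN is 144 (Item 7).

144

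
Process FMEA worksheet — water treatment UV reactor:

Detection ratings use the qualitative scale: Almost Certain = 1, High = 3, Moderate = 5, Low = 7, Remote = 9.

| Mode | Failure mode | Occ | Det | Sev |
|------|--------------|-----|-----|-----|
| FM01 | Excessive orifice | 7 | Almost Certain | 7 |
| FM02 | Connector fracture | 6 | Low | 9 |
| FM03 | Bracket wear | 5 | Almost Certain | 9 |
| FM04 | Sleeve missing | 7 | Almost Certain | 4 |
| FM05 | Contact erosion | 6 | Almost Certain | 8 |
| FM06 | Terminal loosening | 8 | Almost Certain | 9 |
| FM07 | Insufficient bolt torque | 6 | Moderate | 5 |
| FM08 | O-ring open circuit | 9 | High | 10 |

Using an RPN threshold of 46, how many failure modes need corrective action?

RPN = Severity × Occurrence × Detection:
  FM01: 7 × 7 × 1 = 49
  FM02: 9 × 6 × 7 = 378
  FM03: 9 × 5 × 1 = 45
  FM04: 4 × 7 × 1 = 28
  FM05: 8 × 6 × 1 = 48
  FM06: 9 × 8 × 1 = 72
  FM07: 5 × 6 × 5 = 150
  FM08: 10 × 9 × 3 = 270
Modes with RPN ≥ 46: FM01 (49), FM02 (378), FM05 (48), FM06 (72), FM07 (150), FM08 (270) → 6.

6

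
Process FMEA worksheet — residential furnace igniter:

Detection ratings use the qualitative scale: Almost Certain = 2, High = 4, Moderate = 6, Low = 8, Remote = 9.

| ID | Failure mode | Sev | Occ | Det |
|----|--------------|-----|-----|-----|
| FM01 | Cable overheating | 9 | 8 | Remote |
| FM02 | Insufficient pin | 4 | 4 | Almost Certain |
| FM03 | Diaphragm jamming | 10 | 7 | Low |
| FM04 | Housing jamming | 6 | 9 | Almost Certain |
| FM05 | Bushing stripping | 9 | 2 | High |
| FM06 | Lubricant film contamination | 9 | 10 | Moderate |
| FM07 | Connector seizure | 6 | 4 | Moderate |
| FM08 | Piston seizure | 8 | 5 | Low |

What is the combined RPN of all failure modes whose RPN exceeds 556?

RPN = Severity × Occurrence × Detection:
  FM01: 9 × 8 × 9 = 648
  FM02: 4 × 4 × 2 = 32
  FM03: 10 × 7 × 8 = 560
  FM04: 6 × 9 × 2 = 108
  FM05: 9 × 2 × 4 = 72
  FM06: 9 × 10 × 6 = 540
  FM07: 6 × 4 × 6 = 144
  FM08: 8 × 5 × 8 = 320
RPN > 556: FM01 (648), FM03 (560).
Sum: 648 + 560 = 1208.

1208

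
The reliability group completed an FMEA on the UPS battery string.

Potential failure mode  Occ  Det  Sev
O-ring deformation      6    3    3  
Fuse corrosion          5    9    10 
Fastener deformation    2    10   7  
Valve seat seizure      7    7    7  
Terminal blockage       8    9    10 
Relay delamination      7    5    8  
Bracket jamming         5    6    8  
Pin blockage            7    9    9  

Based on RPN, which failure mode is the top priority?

Terminal blockage

RPN = Severity × Occurrence × Detection:
  O-ring deformation: 3 × 6 × 3 = 54
  Fuse corrosion: 10 × 5 × 9 = 450
  Fastener deformation: 7 × 2 × 10 = 140
  Valve seat seizure: 7 × 7 × 7 = 343
  Terminal blockage: 10 × 8 × 9 = 720
  Relay delamination: 8 × 7 × 5 = 280
  Bracket jamming: 8 × 5 × 6 = 240
  Pin blockage: 9 × 7 × 9 = 567
Highest RPN is 720 → Terminal blockage.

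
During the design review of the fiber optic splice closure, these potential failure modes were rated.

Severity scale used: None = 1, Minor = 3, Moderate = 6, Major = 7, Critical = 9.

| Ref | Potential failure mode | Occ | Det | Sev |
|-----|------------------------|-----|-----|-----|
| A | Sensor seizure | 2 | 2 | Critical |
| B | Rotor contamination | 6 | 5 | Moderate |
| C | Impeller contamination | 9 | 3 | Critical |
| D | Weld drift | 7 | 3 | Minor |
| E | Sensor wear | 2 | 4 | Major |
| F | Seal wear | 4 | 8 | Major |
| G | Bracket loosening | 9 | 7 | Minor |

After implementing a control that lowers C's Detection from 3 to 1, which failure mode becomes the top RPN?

F

RPN = Severity × Occurrence × Detection:
  A: 9 × 2 × 2 = 36
  B: 6 × 6 × 5 = 180
  C: 9 × 9 × 3 = 243
  D: 3 × 7 × 3 = 63
  E: 7 × 2 × 4 = 56
  F: 7 × 4 × 8 = 224
  G: 3 × 9 × 7 = 189
After action: C → 9 × 9 × 1 = 81.
Revised RPNs: F=224, G=189, B=180, C=81, D=63, E=56, A=36.
Highest is now F (224).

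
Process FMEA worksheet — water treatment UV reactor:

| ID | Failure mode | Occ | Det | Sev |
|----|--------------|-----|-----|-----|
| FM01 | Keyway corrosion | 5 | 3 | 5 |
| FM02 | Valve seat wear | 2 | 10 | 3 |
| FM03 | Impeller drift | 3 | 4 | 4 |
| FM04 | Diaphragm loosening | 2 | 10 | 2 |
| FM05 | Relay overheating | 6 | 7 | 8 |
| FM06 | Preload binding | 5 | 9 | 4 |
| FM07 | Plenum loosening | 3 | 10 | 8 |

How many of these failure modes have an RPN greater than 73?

RPN = Severity × Occurrence × Detection:
  FM01: 5 × 5 × 3 = 75
  FM02: 3 × 2 × 10 = 60
  FM03: 4 × 3 × 4 = 48
  FM04: 2 × 2 × 10 = 40
  FM05: 8 × 6 × 7 = 336
  FM06: 4 × 5 × 9 = 180
  FM07: 8 × 3 × 10 = 240
Modes with RPN > 73: FM01 (75), FM05 (336), FM06 (180), FM07 (240) → 4.

4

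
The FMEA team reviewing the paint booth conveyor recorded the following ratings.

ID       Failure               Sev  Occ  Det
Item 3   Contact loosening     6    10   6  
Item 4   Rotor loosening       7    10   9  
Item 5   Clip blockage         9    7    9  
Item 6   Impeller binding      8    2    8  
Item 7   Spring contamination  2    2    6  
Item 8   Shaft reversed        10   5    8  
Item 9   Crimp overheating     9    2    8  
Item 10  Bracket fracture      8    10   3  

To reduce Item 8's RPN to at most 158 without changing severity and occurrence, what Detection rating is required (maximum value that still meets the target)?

3

Item 8: S=10, O=5, D=8 → current RPN = 400.
Fixed product = 50. Need 50 × D ≤ 158, so D ≤ 158/50 = 3.16.
Maximum integer Detection rating = 3 (gives RPN 150; D=4 would give 200 > 158).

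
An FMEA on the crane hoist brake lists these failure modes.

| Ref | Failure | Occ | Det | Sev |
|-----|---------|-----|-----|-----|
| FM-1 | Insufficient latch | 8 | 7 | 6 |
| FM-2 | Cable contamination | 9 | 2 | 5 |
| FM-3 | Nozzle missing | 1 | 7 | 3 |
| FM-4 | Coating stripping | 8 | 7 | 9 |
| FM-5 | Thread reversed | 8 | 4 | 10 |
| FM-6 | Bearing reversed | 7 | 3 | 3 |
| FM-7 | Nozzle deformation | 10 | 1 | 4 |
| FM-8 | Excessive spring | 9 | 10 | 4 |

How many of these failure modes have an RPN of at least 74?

RPN = Severity × Occurrence × Detection:
  FM-1: 6 × 8 × 7 = 336
  FM-2: 5 × 9 × 2 = 90
  FM-3: 3 × 1 × 7 = 21
  FM-4: 9 × 8 × 7 = 504
  FM-5: 10 × 8 × 4 = 320
  FM-6: 3 × 7 × 3 = 63
  FM-7: 4 × 10 × 1 = 40
  FM-8: 4 × 9 × 10 = 360
Modes with RPN ≥ 74: FM-1 (336), FM-2 (90), FM-4 (504), FM-5 (320), FM-8 (360) → 5.

5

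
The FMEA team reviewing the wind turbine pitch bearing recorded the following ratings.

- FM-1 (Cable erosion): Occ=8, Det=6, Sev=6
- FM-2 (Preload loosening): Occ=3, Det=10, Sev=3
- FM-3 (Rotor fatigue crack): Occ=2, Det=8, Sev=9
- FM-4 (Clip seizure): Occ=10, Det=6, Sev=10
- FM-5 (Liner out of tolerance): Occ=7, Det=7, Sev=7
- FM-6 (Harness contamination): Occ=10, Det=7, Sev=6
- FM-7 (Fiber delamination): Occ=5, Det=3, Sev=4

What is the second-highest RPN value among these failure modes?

RPN = Severity × Occurrence × Detection:
  FM-1: 6 × 8 × 6 = 288
  FM-2: 3 × 3 × 10 = 90
  FM-3: 9 × 2 × 8 = 144
  FM-4: 10 × 10 × 6 = 600
  FM-5: 7 × 7 × 7 = 343
  FM-6: 6 × 10 × 7 = 420
  FM-7: 4 × 5 × 3 = 60
Sorted descending: 600, 420, 343, 288, 144, 90, 60.
The second-highest RPN is 420 (FM-6).

420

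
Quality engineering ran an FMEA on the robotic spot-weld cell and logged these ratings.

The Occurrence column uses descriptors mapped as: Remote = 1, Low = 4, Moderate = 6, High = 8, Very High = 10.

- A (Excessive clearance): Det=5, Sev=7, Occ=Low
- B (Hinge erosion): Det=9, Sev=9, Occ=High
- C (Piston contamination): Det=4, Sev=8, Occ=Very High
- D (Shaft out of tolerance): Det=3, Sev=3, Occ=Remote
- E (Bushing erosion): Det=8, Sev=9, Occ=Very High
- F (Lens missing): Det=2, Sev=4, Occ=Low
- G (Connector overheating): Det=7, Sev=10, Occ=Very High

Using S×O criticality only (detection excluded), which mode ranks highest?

G

Criticality = Severity × Occurrence:
  A: 7 × 4 = 28
  B: 9 × 8 = 72
  C: 8 × 10 = 80
  D: 3 × 1 = 3
  E: 9 × 10 = 90
  F: 4 × 4 = 16
  G: 10 × 10 = 100
Highest criticality is 100 → G.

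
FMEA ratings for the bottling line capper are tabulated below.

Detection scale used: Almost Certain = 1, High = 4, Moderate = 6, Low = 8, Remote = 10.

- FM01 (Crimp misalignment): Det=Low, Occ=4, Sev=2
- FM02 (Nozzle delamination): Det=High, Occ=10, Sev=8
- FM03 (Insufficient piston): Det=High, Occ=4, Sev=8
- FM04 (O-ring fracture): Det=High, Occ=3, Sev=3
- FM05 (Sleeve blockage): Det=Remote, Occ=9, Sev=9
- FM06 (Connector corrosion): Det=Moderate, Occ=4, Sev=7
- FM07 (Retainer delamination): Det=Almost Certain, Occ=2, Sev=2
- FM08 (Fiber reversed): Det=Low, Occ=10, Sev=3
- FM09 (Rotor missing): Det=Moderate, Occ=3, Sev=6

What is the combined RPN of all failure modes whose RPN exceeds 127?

RPN = Severity × Occurrence × Detection:
  FM01: 2 × 4 × 8 = 64
  FM02: 8 × 10 × 4 = 320
  FM03: 8 × 4 × 4 = 128
  FM04: 3 × 3 × 4 = 36
  FM05: 9 × 9 × 10 = 810
  FM06: 7 × 4 × 6 = 168
  FM07: 2 × 2 × 1 = 4
  FM08: 3 × 10 × 8 = 240
  FM09: 6 × 3 × 6 = 108
RPN > 127: FM02 (320), FM03 (128), FM05 (810), FM06 (168), FM08 (240).
Sum: 320 + 128 + 810 + 168 + 240 = 1666.

1666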